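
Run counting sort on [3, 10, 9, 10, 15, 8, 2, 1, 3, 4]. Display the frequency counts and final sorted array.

Count array: [0, 1, 1, 2, 1, 0, 0, 0, 1, 1, 2, 0, 0, 0, 0, 1]
(count[i] = number of elements equal to i)
Cumulative count: [0, 1, 2, 4, 5, 5, 5, 5, 6, 7, 9, 9, 9, 9, 9, 10]
Sorted: [1, 2, 3, 3, 4, 8, 9, 10, 10, 15]


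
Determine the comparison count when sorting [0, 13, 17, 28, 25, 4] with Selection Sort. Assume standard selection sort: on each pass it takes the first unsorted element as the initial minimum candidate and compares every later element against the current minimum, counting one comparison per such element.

Pass 1: scan indices 1..5 for the minimum = 5 comparison(s); min is 0, place at index 0 -> [0, 13, 17, 28, 25, 4]
Pass 2: scan indices 2..5 for the minimum = 4 comparison(s); min is 4, place at index 1 -> [0, 4, 17, 28, 25, 13]
Pass 3: scan indices 3..5 for the minimum = 3 comparison(s); min is 13, place at index 2 -> [0, 4, 13, 28, 25, 17]
Pass 4: scan indices 4..5 for the minimum = 2 comparison(s); min is 17, place at index 3 -> [0, 4, 13, 17, 25, 28]
Pass 5: scan indices 5..5 for the minimum = 1 comparison(s); min is 25, place at index 4 -> [0, 4, 13, 17, 25, 28]
Selection sort always scans the whole unsorted suffix, so the count is (n-1) + (n-2) + ... + 1 = n(n-1)/2 = 6*5/2 = 15 regardless of the input order.
Total comparisons: 5 + 4 + 3 + 2 + 1 = 15


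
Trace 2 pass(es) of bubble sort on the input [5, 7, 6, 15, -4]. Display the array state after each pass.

After pass 1: [5, 6, 7, -4, 15] (2 swaps)
After pass 2: [5, 6, -4, 7, 15] (1 swaps)
Total swaps: 3


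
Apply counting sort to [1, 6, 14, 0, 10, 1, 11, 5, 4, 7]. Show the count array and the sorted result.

Count array: [1, 2, 0, 0, 1, 1, 1, 1, 0, 0, 1, 1, 0, 0, 1]
(count[i] = number of elements equal to i)
Cumulative count: [1, 3, 3, 3, 4, 5, 6, 7, 7, 7, 8, 9, 9, 9, 10]
Sorted: [0, 1, 1, 4, 5, 6, 7, 10, 11, 14]


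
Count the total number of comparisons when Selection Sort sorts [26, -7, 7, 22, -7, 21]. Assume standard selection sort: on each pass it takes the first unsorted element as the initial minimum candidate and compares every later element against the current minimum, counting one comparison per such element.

Pass 1: scan indices 1..5 for the minimum = 5 comparison(s); min is -7, place at index 0 -> [-7, 26, 7, 22, -7, 21]
Pass 2: scan indices 2..5 for the minimum = 4 comparison(s); min is -7, place at index 1 -> [-7, -7, 7, 22, 26, 21]
Pass 3: scan indices 3..5 for the minimum = 3 comparison(s); min is 7, place at index 2 -> [-7, -7, 7, 22, 26, 21]
Pass 4: scan indices 4..5 for the minimum = 2 comparison(s); min is 21, place at index 3 -> [-7, -7, 7, 21, 26, 22]
Pass 5: scan indices 5..5 for the minimum = 1 comparison(s); min is 22, place at index 4 -> [-7, -7, 7, 21, 22, 26]
Selection sort always scans the whole unsorted suffix, so the count is (n-1) + (n-2) + ... + 1 = n(n-1)/2 = 6*5/2 = 15 regardless of the input order.
Total comparisons: 5 + 4 + 3 + 2 + 1 = 15


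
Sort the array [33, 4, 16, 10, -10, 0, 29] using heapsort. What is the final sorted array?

Build heap: [33, 10, 29, 4, -10, 0, 16]
Extract 33: [29, 10, 16, 4, -10, 0, 33]
Extract 29: [16, 10, 0, 4, -10, 29, 33]
Extract 16: [10, 4, 0, -10, 16, 29, 33]
Extract 10: [4, -10, 0, 10, 16, 29, 33]
Extract 4: [0, -10, 4, 10, 16, 29, 33]
Extract 0: [-10, 0, 4, 10, 16, 29, 33]


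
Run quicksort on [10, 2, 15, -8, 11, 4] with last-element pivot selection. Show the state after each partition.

Partition 1: pivot=4 at index 2 -> [2, -8, 4, 10, 11, 15]
Partition 2: pivot=-8 at index 0 -> [-8, 2, 4, 10, 11, 15]
Partition 3: pivot=15 at index 5 -> [-8, 2, 4, 10, 11, 15]
Partition 4: pivot=11 at index 4 -> [-8, 2, 4, 10, 11, 15]


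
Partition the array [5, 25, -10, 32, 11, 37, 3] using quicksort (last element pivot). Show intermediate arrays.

Partition 1: pivot=3 at index 1 -> [-10, 3, 5, 32, 11, 37, 25]
Partition 2: pivot=25 at index 4 -> [-10, 3, 5, 11, 25, 37, 32]
Partition 3: pivot=11 at index 3 -> [-10, 3, 5, 11, 25, 37, 32]
Partition 4: pivot=32 at index 5 -> [-10, 3, 5, 11, 25, 32, 37]


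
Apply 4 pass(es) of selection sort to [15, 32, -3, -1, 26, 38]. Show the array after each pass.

Pass 1: Select minimum -3 at index 2, swap -> [-3, 32, 15, -1, 26, 38]
Pass 2: Select minimum -1 at index 3, swap -> [-3, -1, 15, 32, 26, 38]
Pass 3: Select minimum 15 at index 2, swap -> [-3, -1, 15, 32, 26, 38]
Pass 4: Select minimum 26 at index 4, swap -> [-3, -1, 15, 26, 32, 38]


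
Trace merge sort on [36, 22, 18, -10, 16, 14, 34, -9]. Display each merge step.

Divide and conquer:
  Merge [36] + [22] -> [22, 36]
  Merge [18] + [-10] -> [-10, 18]
  Merge [22, 36] + [-10, 18] -> [-10, 18, 22, 36]
  Merge [16] + [14] -> [14, 16]
  Merge [34] + [-9] -> [-9, 34]
  Merge [14, 16] + [-9, 34] -> [-9, 14, 16, 34]
  Merge [-10, 18, 22, 36] + [-9, 14, 16, 34] -> [-10, -9, 14, 16, 18, 22, 34, 36]


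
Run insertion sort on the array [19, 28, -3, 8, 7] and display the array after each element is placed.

First element 19 is already 'sorted'
Insert 28: shifted 0 elements -> [19, 28, -3, 8, 7]
Insert -3: shifted 2 elements -> [-3, 19, 28, 8, 7]
Insert 8: shifted 2 elements -> [-3, 8, 19, 28, 7]
Insert 7: shifted 3 elements -> [-3, 7, 8, 19, 28]


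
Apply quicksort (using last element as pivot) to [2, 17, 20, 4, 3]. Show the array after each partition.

Partition 1: pivot=3 at index 1 -> [2, 3, 20, 4, 17]
Partition 2: pivot=17 at index 3 -> [2, 3, 4, 17, 20]


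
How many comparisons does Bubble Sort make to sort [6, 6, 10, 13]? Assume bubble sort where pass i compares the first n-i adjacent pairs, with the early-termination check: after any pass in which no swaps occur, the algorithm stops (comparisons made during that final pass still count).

Pass 1: compare adjacent pairs (0,1)..(2,3) = 3 comparison(s), 0 swap(s) -> [6, 6, 10, 13]
No swaps in this pass, so bubble sort stops here.
Total comparisons: 3 = 3


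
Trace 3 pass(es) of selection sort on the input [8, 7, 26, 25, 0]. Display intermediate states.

Pass 1: Select minimum 0 at index 4, swap -> [0, 7, 26, 25, 8]
Pass 2: Select minimum 7 at index 1, swap -> [0, 7, 26, 25, 8]
Pass 3: Select minimum 8 at index 4, swap -> [0, 7, 8, 25, 26]


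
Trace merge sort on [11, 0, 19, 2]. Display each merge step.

Divide and conquer:
  Merge [11] + [0] -> [0, 11]
  Merge [19] + [2] -> [2, 19]
  Merge [0, 11] + [2, 19] -> [0, 2, 11, 19]


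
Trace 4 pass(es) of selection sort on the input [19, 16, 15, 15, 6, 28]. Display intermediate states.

Pass 1: Select minimum 6 at index 4, swap -> [6, 16, 15, 15, 19, 28]
Pass 2: Select minimum 15 at index 2, swap -> [6, 15, 16, 15, 19, 28]
Pass 3: Select minimum 15 at index 3, swap -> [6, 15, 15, 16, 19, 28]
Pass 4: Select minimum 16 at index 3, swap -> [6, 15, 15, 16, 19, 28]


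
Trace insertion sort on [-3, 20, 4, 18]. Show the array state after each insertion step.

First element -3 is already 'sorted'
Insert 20: shifted 0 elements -> [-3, 20, 4, 18]
Insert 4: shifted 1 elements -> [-3, 4, 20, 18]
Insert 18: shifted 1 elements -> [-3, 4, 18, 20]


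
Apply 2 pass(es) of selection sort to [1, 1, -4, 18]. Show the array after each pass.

Pass 1: Select minimum -4 at index 2, swap -> [-4, 1, 1, 18]
Pass 2: Select minimum 1 at index 1, swap -> [-4, 1, 1, 18]


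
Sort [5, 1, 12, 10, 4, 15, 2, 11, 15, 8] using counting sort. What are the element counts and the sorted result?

Count array: [0, 1, 1, 0, 1, 1, 0, 0, 1, 0, 1, 1, 1, 0, 0, 2]
(count[i] = number of elements equal to i)
Cumulative count: [0, 1, 2, 2, 3, 4, 4, 4, 5, 5, 6, 7, 8, 8, 8, 10]
Sorted: [1, 2, 4, 5, 8, 10, 11, 12, 15, 15]


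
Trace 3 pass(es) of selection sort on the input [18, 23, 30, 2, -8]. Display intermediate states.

Pass 1: Select minimum -8 at index 4, swap -> [-8, 23, 30, 2, 18]
Pass 2: Select minimum 2 at index 3, swap -> [-8, 2, 30, 23, 18]
Pass 3: Select minimum 18 at index 4, swap -> [-8, 2, 18, 23, 30]


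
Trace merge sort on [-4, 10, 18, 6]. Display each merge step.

Divide and conquer:
  Merge [-4] + [10] -> [-4, 10]
  Merge [18] + [6] -> [6, 18]
  Merge [-4, 10] + [6, 18] -> [-4, 6, 10, 18]


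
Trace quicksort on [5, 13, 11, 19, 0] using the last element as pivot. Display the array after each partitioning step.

Partition 1: pivot=0 at index 0 -> [0, 13, 11, 19, 5]
Partition 2: pivot=5 at index 1 -> [0, 5, 11, 19, 13]
Partition 3: pivot=13 at index 3 -> [0, 5, 11, 13, 19]


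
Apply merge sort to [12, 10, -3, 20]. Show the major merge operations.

Divide and conquer:
  Merge [12] + [10] -> [10, 12]
  Merge [-3] + [20] -> [-3, 20]
  Merge [10, 12] + [-3, 20] -> [-3, 10, 12, 20]


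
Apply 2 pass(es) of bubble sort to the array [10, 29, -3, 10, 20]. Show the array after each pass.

After pass 1: [10, -3, 10, 20, 29] (3 swaps)
After pass 2: [-3, 10, 10, 20, 29] (1 swaps)
Total swaps: 4


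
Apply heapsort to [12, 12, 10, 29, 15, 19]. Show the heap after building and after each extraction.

Build heap: [29, 15, 19, 12, 12, 10]
Extract 29: [19, 15, 10, 12, 12, 29]
Extract 19: [15, 12, 10, 12, 19, 29]
Extract 15: [12, 12, 10, 15, 19, 29]
Extract 12: [12, 10, 12, 15, 19, 29]
Extract 12: [10, 12, 12, 15, 19, 29]


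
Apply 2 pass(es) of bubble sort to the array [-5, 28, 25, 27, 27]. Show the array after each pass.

After pass 1: [-5, 25, 27, 27, 28] (3 swaps)
After pass 2: [-5, 25, 27, 27, 28] (0 swaps)
Total swaps: 3


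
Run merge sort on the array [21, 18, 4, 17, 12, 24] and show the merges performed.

Divide and conquer:
  Merge [18] + [4] -> [4, 18]
  Merge [21] + [4, 18] -> [4, 18, 21]
  Merge [12] + [24] -> [12, 24]
  Merge [17] + [12, 24] -> [12, 17, 24]
  Merge [4, 18, 21] + [12, 17, 24] -> [4, 12, 17, 18, 21, 24]


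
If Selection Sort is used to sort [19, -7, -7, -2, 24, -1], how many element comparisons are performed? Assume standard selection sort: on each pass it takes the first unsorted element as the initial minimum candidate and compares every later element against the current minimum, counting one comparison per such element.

Pass 1: scan indices 1..5 for the minimum = 5 comparison(s); min is -7, place at index 0 -> [-7, 19, -7, -2, 24, -1]
Pass 2: scan indices 2..5 for the minimum = 4 comparison(s); min is -7, place at index 1 -> [-7, -7, 19, -2, 24, -1]
Pass 3: scan indices 3..5 for the minimum = 3 comparison(s); min is -2, place at index 2 -> [-7, -7, -2, 19, 24, -1]
Pass 4: scan indices 4..5 for the minimum = 2 comparison(s); min is -1, place at index 3 -> [-7, -7, -2, -1, 24, 19]
Pass 5: scan indices 5..5 for the minimum = 1 comparison(s); min is 19, place at index 4 -> [-7, -7, -2, -1, 19, 24]
Selection sort always scans the whole unsorted suffix, so the count is (n-1) + (n-2) + ... + 1 = n(n-1)/2 = 6*5/2 = 15 regardless of the input order.
Total comparisons: 5 + 4 + 3 + 2 + 1 = 15


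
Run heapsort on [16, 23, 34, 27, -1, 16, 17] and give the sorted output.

Build heap: [34, 27, 17, 23, -1, 16, 16]
Extract 34: [27, 23, 17, 16, -1, 16, 34]
Extract 27: [23, 16, 17, 16, -1, 27, 34]
Extract 23: [17, 16, -1, 16, 23, 27, 34]
Extract 17: [16, 16, -1, 17, 23, 27, 34]
Extract 16: [16, -1, 16, 17, 23, 27, 34]
Extract 16: [-1, 16, 16, 17, 23, 27, 34]


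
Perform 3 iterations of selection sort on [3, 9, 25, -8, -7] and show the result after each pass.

Pass 1: Select minimum -8 at index 3, swap -> [-8, 9, 25, 3, -7]
Pass 2: Select minimum -7 at index 4, swap -> [-8, -7, 25, 3, 9]
Pass 3: Select minimum 3 at index 3, swap -> [-8, -7, 3, 25, 9]


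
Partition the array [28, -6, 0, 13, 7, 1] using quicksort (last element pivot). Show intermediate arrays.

Partition 1: pivot=1 at index 2 -> [-6, 0, 1, 13, 7, 28]
Partition 2: pivot=0 at index 1 -> [-6, 0, 1, 13, 7, 28]
Partition 3: pivot=28 at index 5 -> [-6, 0, 1, 13, 7, 28]
Partition 4: pivot=7 at index 3 -> [-6, 0, 1, 7, 13, 28]


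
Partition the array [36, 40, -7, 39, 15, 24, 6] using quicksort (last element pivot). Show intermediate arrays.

Partition 1: pivot=6 at index 1 -> [-7, 6, 36, 39, 15, 24, 40]
Partition 2: pivot=40 at index 6 -> [-7, 6, 36, 39, 15, 24, 40]
Partition 3: pivot=24 at index 3 -> [-7, 6, 15, 24, 36, 39, 40]
Partition 4: pivot=39 at index 5 -> [-7, 6, 15, 24, 36, 39, 40]


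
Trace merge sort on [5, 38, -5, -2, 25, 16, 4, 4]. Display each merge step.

Divide and conquer:
  Merge [5] + [38] -> [5, 38]
  Merge [-5] + [-2] -> [-5, -2]
  Merge [5, 38] + [-5, -2] -> [-5, -2, 5, 38]
  Merge [25] + [16] -> [16, 25]
  Merge [4] + [4] -> [4, 4]
  Merge [16, 25] + [4, 4] -> [4, 4, 16, 25]
  Merge [-5, -2, 5, 38] + [4, 4, 16, 25] -> [-5, -2, 4, 4, 5, 16, 25, 38]


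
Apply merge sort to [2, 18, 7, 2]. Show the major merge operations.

Divide and conquer:
  Merge [2] + [18] -> [2, 18]
  Merge [7] + [2] -> [2, 7]
  Merge [2, 18] + [2, 7] -> [2, 2, 7, 18]


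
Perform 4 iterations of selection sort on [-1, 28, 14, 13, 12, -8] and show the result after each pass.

Pass 1: Select minimum -8 at index 5, swap -> [-8, 28, 14, 13, 12, -1]
Pass 2: Select minimum -1 at index 5, swap -> [-8, -1, 14, 13, 12, 28]
Pass 3: Select minimum 12 at index 4, swap -> [-8, -1, 12, 13, 14, 28]
Pass 4: Select minimum 13 at index 3, swap -> [-8, -1, 12, 13, 14, 28]


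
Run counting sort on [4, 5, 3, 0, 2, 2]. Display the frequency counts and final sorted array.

Count array: [1, 0, 2, 1, 1, 1]
(count[i] = number of elements equal to i)
Cumulative count: [1, 1, 3, 4, 5, 6]
Sorted: [0, 2, 2, 3, 4, 5]


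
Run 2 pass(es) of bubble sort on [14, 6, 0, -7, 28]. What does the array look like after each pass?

After pass 1: [6, 0, -7, 14, 28] (3 swaps)
After pass 2: [0, -7, 6, 14, 28] (2 swaps)
Total swaps: 5


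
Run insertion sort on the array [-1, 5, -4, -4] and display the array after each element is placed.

First element -1 is already 'sorted'
Insert 5: shifted 0 elements -> [-1, 5, -4, -4]
Insert -4: shifted 2 elements -> [-4, -1, 5, -4]
Insert -4: shifted 2 elements -> [-4, -4, -1, 5]


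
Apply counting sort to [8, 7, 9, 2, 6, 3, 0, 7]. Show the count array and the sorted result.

Count array: [1, 0, 1, 1, 0, 0, 1, 2, 1, 1]
(count[i] = number of elements equal to i)
Cumulative count: [1, 1, 2, 3, 3, 3, 4, 6, 7, 8]
Sorted: [0, 2, 3, 6, 7, 7, 8, 9]


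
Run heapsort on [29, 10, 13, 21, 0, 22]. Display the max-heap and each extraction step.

Build heap: [29, 21, 22, 10, 0, 13]
Extract 29: [22, 21, 13, 10, 0, 29]
Extract 22: [21, 10, 13, 0, 22, 29]
Extract 21: [13, 10, 0, 21, 22, 29]
Extract 13: [10, 0, 13, 21, 22, 29]
Extract 10: [0, 10, 13, 21, 22, 29]


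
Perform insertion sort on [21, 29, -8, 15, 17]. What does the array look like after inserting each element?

First element 21 is already 'sorted'
Insert 29: shifted 0 elements -> [21, 29, -8, 15, 17]
Insert -8: shifted 2 elements -> [-8, 21, 29, 15, 17]
Insert 15: shifted 2 elements -> [-8, 15, 21, 29, 17]
Insert 17: shifted 2 elements -> [-8, 15, 17, 21, 29]


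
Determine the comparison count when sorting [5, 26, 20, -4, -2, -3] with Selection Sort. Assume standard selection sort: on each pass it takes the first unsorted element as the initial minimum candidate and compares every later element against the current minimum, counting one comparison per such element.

Pass 1: scan indices 1..5 for the minimum = 5 comparison(s); min is -4, place at index 0 -> [-4, 26, 20, 5, -2, -3]
Pass 2: scan indices 2..5 for the minimum = 4 comparison(s); min is -3, place at index 1 -> [-4, -3, 20, 5, -2, 26]
Pass 3: scan indices 3..5 for the minimum = 3 comparison(s); min is -2, place at index 2 -> [-4, -3, -2, 5, 20, 26]
Pass 4: scan indices 4..5 for the minimum = 2 comparison(s); min is 5, place at index 3 -> [-4, -3, -2, 5, 20, 26]
Pass 5: scan indices 5..5 for the minimum = 1 comparison(s); min is 20, place at index 4 -> [-4, -3, -2, 5, 20, 26]
Selection sort always scans the whole unsorted suffix, so the count is (n-1) + (n-2) + ... + 1 = n(n-1)/2 = 6*5/2 = 15 regardless of the input order.
Total comparisons: 5 + 4 + 3 + 2 + 1 = 15


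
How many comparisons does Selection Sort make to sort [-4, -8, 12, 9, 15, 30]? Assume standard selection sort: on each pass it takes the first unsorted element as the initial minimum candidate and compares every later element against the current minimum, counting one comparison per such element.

Pass 1: scan indices 1..5 for the minimum = 5 comparison(s); min is -8, place at index 0 -> [-8, -4, 12, 9, 15, 30]
Pass 2: scan indices 2..5 for the minimum = 4 comparison(s); min is -4, place at index 1 -> [-8, -4, 12, 9, 15, 30]
Pass 3: scan indices 3..5 for the minimum = 3 comparison(s); min is 9, place at index 2 -> [-8, -4, 9, 12, 15, 30]
Pass 4: scan indices 4..5 for the minimum = 2 comparison(s); min is 12, place at index 3 -> [-8, -4, 9, 12, 15, 30]
Pass 5: scan indices 5..5 for the minimum = 1 comparison(s); min is 15, place at index 4 -> [-8, -4, 9, 12, 15, 30]
Selection sort always scans the whole unsorted suffix, so the count is (n-1) + (n-2) + ... + 1 = n(n-1)/2 = 6*5/2 = 15 regardless of the input order.
Total comparisons: 5 + 4 + 3 + 2 + 1 = 15


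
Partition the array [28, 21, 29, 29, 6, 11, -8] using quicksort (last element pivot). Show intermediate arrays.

Partition 1: pivot=-8 at index 0 -> [-8, 21, 29, 29, 6, 11, 28]
Partition 2: pivot=28 at index 4 -> [-8, 21, 6, 11, 28, 29, 29]
Partition 3: pivot=11 at index 2 -> [-8, 6, 11, 21, 28, 29, 29]
Partition 4: pivot=29 at index 6 -> [-8, 6, 11, 21, 28, 29, 29]


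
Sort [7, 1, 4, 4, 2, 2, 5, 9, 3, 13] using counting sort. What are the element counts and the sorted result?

Count array: [0, 1, 2, 1, 2, 1, 0, 1, 0, 1, 0, 0, 0, 1]
(count[i] = number of elements equal to i)
Cumulative count: [0, 1, 3, 4, 6, 7, 7, 8, 8, 9, 9, 9, 9, 10]
Sorted: [1, 2, 2, 3, 4, 4, 5, 7, 9, 13]


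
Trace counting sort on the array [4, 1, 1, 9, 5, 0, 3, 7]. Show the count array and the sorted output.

Count array: [1, 2, 0, 1, 1, 1, 0, 1, 0, 1]
(count[i] = number of elements equal to i)
Cumulative count: [1, 3, 3, 4, 5, 6, 6, 7, 7, 8]
Sorted: [0, 1, 1, 3, 4, 5, 7, 9]


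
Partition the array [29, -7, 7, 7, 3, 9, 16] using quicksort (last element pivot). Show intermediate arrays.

Partition 1: pivot=16 at index 5 -> [-7, 7, 7, 3, 9, 16, 29]
Partition 2: pivot=9 at index 4 -> [-7, 7, 7, 3, 9, 16, 29]
Partition 3: pivot=3 at index 1 -> [-7, 3, 7, 7, 9, 16, 29]
Partition 4: pivot=7 at index 3 -> [-7, 3, 7, 7, 9, 16, 29]


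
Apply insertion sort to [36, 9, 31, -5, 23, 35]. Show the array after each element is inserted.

First element 36 is already 'sorted'
Insert 9: shifted 1 elements -> [9, 36, 31, -5, 23, 35]
Insert 31: shifted 1 elements -> [9, 31, 36, -5, 23, 35]
Insert -5: shifted 3 elements -> [-5, 9, 31, 36, 23, 35]
Insert 23: shifted 2 elements -> [-5, 9, 23, 31, 36, 35]
Insert 35: shifted 1 elements -> [-5, 9, 23, 31, 35, 36]


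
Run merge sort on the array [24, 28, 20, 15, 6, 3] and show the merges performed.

Divide and conquer:
  Merge [28] + [20] -> [20, 28]
  Merge [24] + [20, 28] -> [20, 24, 28]
  Merge [6] + [3] -> [3, 6]
  Merge [15] + [3, 6] -> [3, 6, 15]
  Merge [20, 24, 28] + [3, 6, 15] -> [3, 6, 15, 20, 24, 28]


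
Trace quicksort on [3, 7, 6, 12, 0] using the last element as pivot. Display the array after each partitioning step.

Partition 1: pivot=0 at index 0 -> [0, 7, 6, 12, 3]
Partition 2: pivot=3 at index 1 -> [0, 3, 6, 12, 7]
Partition 3: pivot=7 at index 3 -> [0, 3, 6, 7, 12]


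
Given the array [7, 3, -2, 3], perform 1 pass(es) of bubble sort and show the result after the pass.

After pass 1: [3, -2, 3, 7] (3 swaps)
Total swaps: 3


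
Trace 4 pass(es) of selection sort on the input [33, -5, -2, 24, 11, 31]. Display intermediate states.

Pass 1: Select minimum -5 at index 1, swap -> [-5, 33, -2, 24, 11, 31]
Pass 2: Select minimum -2 at index 2, swap -> [-5, -2, 33, 24, 11, 31]
Pass 3: Select minimum 11 at index 4, swap -> [-5, -2, 11, 24, 33, 31]
Pass 4: Select minimum 24 at index 3, swap -> [-5, -2, 11, 24, 33, 31]


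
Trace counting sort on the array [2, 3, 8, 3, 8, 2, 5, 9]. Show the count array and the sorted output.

Count array: [0, 0, 2, 2, 0, 1, 0, 0, 2, 1]
(count[i] = number of elements equal to i)
Cumulative count: [0, 0, 2, 4, 4, 5, 5, 5, 7, 8]
Sorted: [2, 2, 3, 3, 5, 8, 8, 9]


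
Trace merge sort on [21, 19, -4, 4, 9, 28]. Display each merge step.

Divide and conquer:
  Merge [19] + [-4] -> [-4, 19]
  Merge [21] + [-4, 19] -> [-4, 19, 21]
  Merge [9] + [28] -> [9, 28]
  Merge [4] + [9, 28] -> [4, 9, 28]
  Merge [-4, 19, 21] + [4, 9, 28] -> [-4, 4, 9, 19, 21, 28]


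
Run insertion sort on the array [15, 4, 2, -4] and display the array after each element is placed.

First element 15 is already 'sorted'
Insert 4: shifted 1 elements -> [4, 15, 2, -4]
Insert 2: shifted 2 elements -> [2, 4, 15, -4]
Insert -4: shifted 3 elements -> [-4, 2, 4, 15]


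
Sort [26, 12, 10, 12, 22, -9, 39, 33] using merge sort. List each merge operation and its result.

Divide and conquer:
  Merge [26] + [12] -> [12, 26]
  Merge [10] + [12] -> [10, 12]
  Merge [12, 26] + [10, 12] -> [10, 12, 12, 26]
  Merge [22] + [-9] -> [-9, 22]
  Merge [39] + [33] -> [33, 39]
  Merge [-9, 22] + [33, 39] -> [-9, 22, 33, 39]
  Merge [10, 12, 12, 26] + [-9, 22, 33, 39] -> [-9, 10, 12, 12, 22, 26, 33, 39]


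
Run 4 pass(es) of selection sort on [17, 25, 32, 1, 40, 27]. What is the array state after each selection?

Pass 1: Select minimum 1 at index 3, swap -> [1, 25, 32, 17, 40, 27]
Pass 2: Select minimum 17 at index 3, swap -> [1, 17, 32, 25, 40, 27]
Pass 3: Select minimum 25 at index 3, swap -> [1, 17, 25, 32, 40, 27]
Pass 4: Select minimum 27 at index 5, swap -> [1, 17, 25, 27, 40, 32]


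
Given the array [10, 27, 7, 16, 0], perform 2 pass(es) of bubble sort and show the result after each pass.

After pass 1: [10, 7, 16, 0, 27] (3 swaps)
After pass 2: [7, 10, 0, 16, 27] (2 swaps)
Total swaps: 5


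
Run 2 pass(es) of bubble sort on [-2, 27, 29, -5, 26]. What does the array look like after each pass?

After pass 1: [-2, 27, -5, 26, 29] (2 swaps)
After pass 2: [-2, -5, 26, 27, 29] (2 swaps)
Total swaps: 4


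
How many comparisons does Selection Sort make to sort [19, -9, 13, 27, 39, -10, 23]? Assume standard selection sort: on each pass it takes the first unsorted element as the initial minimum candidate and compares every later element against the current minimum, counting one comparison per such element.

Pass 1: scan indices 1..6 for the minimum = 6 comparison(s); min is -10, place at index 0 -> [-10, -9, 13, 27, 39, 19, 23]
Pass 2: scan indices 2..6 for the minimum = 5 comparison(s); min is -9, place at index 1 -> [-10, -9, 13, 27, 39, 19, 23]
Pass 3: scan indices 3..6 for the minimum = 4 comparison(s); min is 13, place at index 2 -> [-10, -9, 13, 27, 39, 19, 23]
Pass 4: scan indices 4..6 for the minimum = 3 comparison(s); min is 19, place at index 3 -> [-10, -9, 13, 19, 39, 27, 23]
Pass 5: scan indices 5..6 for the minimum = 2 comparison(s); min is 23, place at index 4 -> [-10, -9, 13, 19, 23, 27, 39]
Pass 6: scan indices 6..6 for the minimum = 1 comparison(s); min is 27, place at index 5 -> [-10, -9, 13, 19, 23, 27, 39]
Selection sort always scans the whole unsorted suffix, so the count is (n-1) + (n-2) + ... + 1 = n(n-1)/2 = 7*6/2 = 21 regardless of the input order.
Total comparisons: 6 + 5 + 4 + 3 + 2 + 1 = 21


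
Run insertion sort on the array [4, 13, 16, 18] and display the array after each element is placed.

First element 4 is already 'sorted'
Insert 13: shifted 0 elements -> [4, 13, 16, 18]
Insert 16: shifted 0 elements -> [4, 13, 16, 18]
Insert 18: shifted 0 elements -> [4, 13, 16, 18]


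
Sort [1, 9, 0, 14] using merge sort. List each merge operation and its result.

Divide and conquer:
  Merge [1] + [9] -> [1, 9]
  Merge [0] + [14] -> [0, 14]
  Merge [1, 9] + [0, 14] -> [0, 1, 9, 14]


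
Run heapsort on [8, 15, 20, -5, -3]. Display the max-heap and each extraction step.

Build heap: [20, 15, 8, -5, -3]
Extract 20: [15, -3, 8, -5, 20]
Extract 15: [8, -3, -5, 15, 20]
Extract 8: [-3, -5, 8, 15, 20]
Extract -3: [-5, -3, 8, 15, 20]


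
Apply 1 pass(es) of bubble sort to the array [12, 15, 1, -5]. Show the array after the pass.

After pass 1: [12, 1, -5, 15] (2 swaps)
Total swaps: 2


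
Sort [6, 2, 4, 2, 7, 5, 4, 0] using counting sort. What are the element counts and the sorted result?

Count array: [1, 0, 2, 0, 2, 1, 1, 1]
(count[i] = number of elements equal to i)
Cumulative count: [1, 1, 3, 3, 5, 6, 7, 8]
Sorted: [0, 2, 2, 4, 4, 5, 6, 7]


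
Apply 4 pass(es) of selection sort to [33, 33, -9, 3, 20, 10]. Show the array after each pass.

Pass 1: Select minimum -9 at index 2, swap -> [-9, 33, 33, 3, 20, 10]
Pass 2: Select minimum 3 at index 3, swap -> [-9, 3, 33, 33, 20, 10]
Pass 3: Select minimum 10 at index 5, swap -> [-9, 3, 10, 33, 20, 33]
Pass 4: Select minimum 20 at index 4, swap -> [-9, 3, 10, 20, 33, 33]


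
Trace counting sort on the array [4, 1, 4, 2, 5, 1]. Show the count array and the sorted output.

Count array: [0, 2, 1, 0, 2, 1]
(count[i] = number of elements equal to i)
Cumulative count: [0, 2, 3, 3, 5, 6]
Sorted: [1, 1, 2, 4, 4, 5]


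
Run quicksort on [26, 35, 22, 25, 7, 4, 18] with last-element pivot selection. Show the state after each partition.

Partition 1: pivot=18 at index 2 -> [7, 4, 18, 25, 26, 35, 22]
Partition 2: pivot=4 at index 0 -> [4, 7, 18, 25, 26, 35, 22]
Partition 3: pivot=22 at index 3 -> [4, 7, 18, 22, 26, 35, 25]
Partition 4: pivot=25 at index 4 -> [4, 7, 18, 22, 25, 35, 26]
Partition 5: pivot=26 at index 5 -> [4, 7, 18, 22, 25, 26, 35]


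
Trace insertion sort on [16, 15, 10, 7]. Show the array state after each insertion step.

First element 16 is already 'sorted'
Insert 15: shifted 1 elements -> [15, 16, 10, 7]
Insert 10: shifted 2 elements -> [10, 15, 16, 7]
Insert 7: shifted 3 elements -> [7, 10, 15, 16]


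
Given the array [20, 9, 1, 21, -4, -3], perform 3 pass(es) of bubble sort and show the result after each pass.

After pass 1: [9, 1, 20, -4, -3, 21] (4 swaps)
After pass 2: [1, 9, -4, -3, 20, 21] (3 swaps)
After pass 3: [1, -4, -3, 9, 20, 21] (2 swaps)
Total swaps: 9


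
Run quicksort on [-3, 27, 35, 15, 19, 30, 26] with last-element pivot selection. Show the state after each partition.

Partition 1: pivot=26 at index 3 -> [-3, 15, 19, 26, 35, 30, 27]
Partition 2: pivot=19 at index 2 -> [-3, 15, 19, 26, 35, 30, 27]
Partition 3: pivot=15 at index 1 -> [-3, 15, 19, 26, 35, 30, 27]
Partition 4: pivot=27 at index 4 -> [-3, 15, 19, 26, 27, 30, 35]
Partition 5: pivot=35 at index 6 -> [-3, 15, 19, 26, 27, 30, 35]


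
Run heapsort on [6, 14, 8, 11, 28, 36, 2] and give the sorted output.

Build heap: [36, 28, 8, 11, 14, 6, 2]
Extract 36: [28, 14, 8, 11, 2, 6, 36]
Extract 28: [14, 11, 8, 6, 2, 28, 36]
Extract 14: [11, 6, 8, 2, 14, 28, 36]
Extract 11: [8, 6, 2, 11, 14, 28, 36]
Extract 8: [6, 2, 8, 11, 14, 28, 36]
Extract 6: [2, 6, 8, 11, 14, 28, 36]


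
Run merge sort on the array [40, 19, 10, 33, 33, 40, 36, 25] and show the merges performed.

Divide and conquer:
  Merge [40] + [19] -> [19, 40]
  Merge [10] + [33] -> [10, 33]
  Merge [19, 40] + [10, 33] -> [10, 19, 33, 40]
  Merge [33] + [40] -> [33, 40]
  Merge [36] + [25] -> [25, 36]
  Merge [33, 40] + [25, 36] -> [25, 33, 36, 40]
  Merge [10, 19, 33, 40] + [25, 33, 36, 40] -> [10, 19, 25, 33, 33, 36, 40, 40]


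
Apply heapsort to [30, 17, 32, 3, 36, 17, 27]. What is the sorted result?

Build heap: [36, 30, 32, 3, 17, 17, 27]
Extract 36: [32, 30, 27, 3, 17, 17, 36]
Extract 32: [30, 17, 27, 3, 17, 32, 36]
Extract 30: [27, 17, 17, 3, 30, 32, 36]
Extract 27: [17, 3, 17, 27, 30, 32, 36]
Extract 17: [17, 3, 17, 27, 30, 32, 36]
Extract 17: [3, 17, 17, 27, 30, 32, 36]


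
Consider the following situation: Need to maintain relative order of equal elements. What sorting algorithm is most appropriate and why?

Best choice: Merge sort or Insertion sort
Reason: Both are stable; quicksort and heapsort are not stable


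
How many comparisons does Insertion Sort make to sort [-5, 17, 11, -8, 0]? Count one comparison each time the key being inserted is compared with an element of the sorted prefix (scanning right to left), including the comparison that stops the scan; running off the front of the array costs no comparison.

Insert 17: -5 <= 17 (stop) = 1 comparison(s) -> [-5, 17, 11, -8, 0]
Insert 11: 17 > 11 (shift), -5 <= 11 (stop) = 2 comparison(s) -> [-5, 11, 17, -8, 0]
Insert -8: 17 > -8 (shift), 11 > -8 (shift), -5 > -8 (shift), reached front = 3 comparison(s) -> [-8, -5, 11, 17, 0]
Insert 0: 17 > 0 (shift), 11 > 0 (shift), -5 <= 0 (stop) = 3 comparison(s) -> [-8, -5, 0, 11, 17]
Total comparisons: 1 + 2 + 3 + 3 = 9


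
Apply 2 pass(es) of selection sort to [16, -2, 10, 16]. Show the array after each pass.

Pass 1: Select minimum -2 at index 1, swap -> [-2, 16, 10, 16]
Pass 2: Select minimum 10 at index 2, swap -> [-2, 10, 16, 16]


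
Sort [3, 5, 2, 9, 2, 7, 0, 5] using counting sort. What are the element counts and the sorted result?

Count array: [1, 0, 2, 1, 0, 2, 0, 1, 0, 1]
(count[i] = number of elements equal to i)
Cumulative count: [1, 1, 3, 4, 4, 6, 6, 7, 7, 8]
Sorted: [0, 2, 2, 3, 5, 5, 7, 9]


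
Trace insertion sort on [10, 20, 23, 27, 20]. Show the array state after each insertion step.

First element 10 is already 'sorted'
Insert 20: shifted 0 elements -> [10, 20, 23, 27, 20]
Insert 23: shifted 0 elements -> [10, 20, 23, 27, 20]
Insert 27: shifted 0 elements -> [10, 20, 23, 27, 20]
Insert 20: shifted 2 elements -> [10, 20, 20, 23, 27]


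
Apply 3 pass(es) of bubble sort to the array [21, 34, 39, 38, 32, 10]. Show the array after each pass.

After pass 1: [21, 34, 38, 32, 10, 39] (3 swaps)
After pass 2: [21, 34, 32, 10, 38, 39] (2 swaps)
After pass 3: [21, 32, 10, 34, 38, 39] (2 swaps)
Total swaps: 7


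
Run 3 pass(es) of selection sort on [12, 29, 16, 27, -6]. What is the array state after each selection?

Pass 1: Select minimum -6 at index 4, swap -> [-6, 29, 16, 27, 12]
Pass 2: Select minimum 12 at index 4, swap -> [-6, 12, 16, 27, 29]
Pass 3: Select minimum 16 at index 2, swap -> [-6, 12, 16, 27, 29]


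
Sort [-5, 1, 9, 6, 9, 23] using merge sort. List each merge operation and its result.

Divide and conquer:
  Merge [1] + [9] -> [1, 9]
  Merge [-5] + [1, 9] -> [-5, 1, 9]
  Merge [9] + [23] -> [9, 23]
  Merge [6] + [9, 23] -> [6, 9, 23]
  Merge [-5, 1, 9] + [6, 9, 23] -> [-5, 1, 6, 9, 9, 23]


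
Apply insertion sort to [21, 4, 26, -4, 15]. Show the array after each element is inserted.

First element 21 is already 'sorted'
Insert 4: shifted 1 elements -> [4, 21, 26, -4, 15]
Insert 26: shifted 0 elements -> [4, 21, 26, -4, 15]
Insert -4: shifted 3 elements -> [-4, 4, 21, 26, 15]
Insert 15: shifted 2 elements -> [-4, 4, 15, 21, 26]


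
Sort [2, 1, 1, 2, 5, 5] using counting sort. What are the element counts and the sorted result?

Count array: [0, 2, 2, 0, 0, 2]
(count[i] = number of elements equal to i)
Cumulative count: [0, 2, 4, 4, 4, 6]
Sorted: [1, 1, 2, 2, 5, 5]


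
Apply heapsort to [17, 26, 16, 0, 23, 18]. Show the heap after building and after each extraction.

Build heap: [26, 23, 18, 0, 17, 16]
Extract 26: [23, 17, 18, 0, 16, 26]
Extract 23: [18, 17, 16, 0, 23, 26]
Extract 18: [17, 0, 16, 18, 23, 26]
Extract 17: [16, 0, 17, 18, 23, 26]
Extract 16: [0, 16, 17, 18, 23, 26]


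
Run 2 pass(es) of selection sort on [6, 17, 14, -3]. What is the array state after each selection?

Pass 1: Select minimum -3 at index 3, swap -> [-3, 17, 14, 6]
Pass 2: Select minimum 6 at index 3, swap -> [-3, 6, 14, 17]


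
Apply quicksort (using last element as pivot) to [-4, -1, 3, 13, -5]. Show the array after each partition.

Partition 1: pivot=-5 at index 0 -> [-5, -1, 3, 13, -4]
Partition 2: pivot=-4 at index 1 -> [-5, -4, 3, 13, -1]
Partition 3: pivot=-1 at index 2 -> [-5, -4, -1, 13, 3]
Partition 4: pivot=3 at index 3 -> [-5, -4, -1, 3, 13]


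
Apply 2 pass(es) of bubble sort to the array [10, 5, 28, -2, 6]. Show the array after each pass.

After pass 1: [5, 10, -2, 6, 28] (3 swaps)
After pass 2: [5, -2, 6, 10, 28] (2 swaps)
Total swaps: 5


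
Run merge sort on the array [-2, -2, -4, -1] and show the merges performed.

Divide and conquer:
  Merge [-2] + [-2] -> [-2, -2]
  Merge [-4] + [-1] -> [-4, -1]
  Merge [-2, -2] + [-4, -1] -> [-4, -2, -2, -1]


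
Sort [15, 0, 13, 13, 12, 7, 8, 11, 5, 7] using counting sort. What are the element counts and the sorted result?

Count array: [1, 0, 0, 0, 0, 1, 0, 2, 1, 0, 0, 1, 1, 2, 0, 1]
(count[i] = number of elements equal to i)
Cumulative count: [1, 1, 1, 1, 1, 2, 2, 4, 5, 5, 5, 6, 7, 9, 9, 10]
Sorted: [0, 5, 7, 7, 8, 11, 12, 13, 13, 15]


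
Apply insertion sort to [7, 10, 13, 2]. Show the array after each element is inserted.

First element 7 is already 'sorted'
Insert 10: shifted 0 elements -> [7, 10, 13, 2]
Insert 13: shifted 0 elements -> [7, 10, 13, 2]
Insert 2: shifted 3 elements -> [2, 7, 10, 13]


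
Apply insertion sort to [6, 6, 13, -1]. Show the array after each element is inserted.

First element 6 is already 'sorted'
Insert 6: shifted 0 elements -> [6, 6, 13, -1]
Insert 13: shifted 0 elements -> [6, 6, 13, -1]
Insert -1: shifted 3 elements -> [-1, 6, 6, 13]


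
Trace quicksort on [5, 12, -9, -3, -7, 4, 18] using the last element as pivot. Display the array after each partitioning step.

Partition 1: pivot=18 at index 6 -> [5, 12, -9, -3, -7, 4, 18]
Partition 2: pivot=4 at index 3 -> [-9, -3, -7, 4, 5, 12, 18]
Partition 3: pivot=-7 at index 1 -> [-9, -7, -3, 4, 5, 12, 18]
Partition 4: pivot=12 at index 5 -> [-9, -7, -3, 4, 5, 12, 18]


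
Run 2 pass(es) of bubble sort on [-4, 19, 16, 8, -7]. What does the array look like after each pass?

After pass 1: [-4, 16, 8, -7, 19] (3 swaps)
After pass 2: [-4, 8, -7, 16, 19] (2 swaps)
Total swaps: 5


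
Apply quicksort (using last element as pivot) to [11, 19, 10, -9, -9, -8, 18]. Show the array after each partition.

Partition 1: pivot=18 at index 5 -> [11, 10, -9, -9, -8, 18, 19]
Partition 2: pivot=-8 at index 2 -> [-9, -9, -8, 10, 11, 18, 19]
Partition 3: pivot=-9 at index 1 -> [-9, -9, -8, 10, 11, 18, 19]
Partition 4: pivot=11 at index 4 -> [-9, -9, -8, 10, 11, 18, 19]


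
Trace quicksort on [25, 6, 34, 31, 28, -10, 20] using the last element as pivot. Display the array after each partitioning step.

Partition 1: pivot=20 at index 2 -> [6, -10, 20, 31, 28, 25, 34]
Partition 2: pivot=-10 at index 0 -> [-10, 6, 20, 31, 28, 25, 34]
Partition 3: pivot=34 at index 6 -> [-10, 6, 20, 31, 28, 25, 34]
Partition 4: pivot=25 at index 3 -> [-10, 6, 20, 25, 28, 31, 34]
Partition 5: pivot=31 at index 5 -> [-10, 6, 20, 25, 28, 31, 34]


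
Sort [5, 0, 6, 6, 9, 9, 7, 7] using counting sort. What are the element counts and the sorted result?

Count array: [1, 0, 0, 0, 0, 1, 2, 2, 0, 2]
(count[i] = number of elements equal to i)
Cumulative count: [1, 1, 1, 1, 1, 2, 4, 6, 6, 8]
Sorted: [0, 5, 6, 6, 7, 7, 9, 9]


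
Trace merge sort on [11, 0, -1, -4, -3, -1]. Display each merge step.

Divide and conquer:
  Merge [0] + [-1] -> [-1, 0]
  Merge [11] + [-1, 0] -> [-1, 0, 11]
  Merge [-3] + [-1] -> [-3, -1]
  Merge [-4] + [-3, -1] -> [-4, -3, -1]
  Merge [-1, 0, 11] + [-4, -3, -1] -> [-4, -3, -1, -1, 0, 11]


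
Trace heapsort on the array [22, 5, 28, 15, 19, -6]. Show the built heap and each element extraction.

Build heap: [28, 19, 22, 15, 5, -6]
Extract 28: [22, 19, -6, 15, 5, 28]
Extract 22: [19, 15, -6, 5, 22, 28]
Extract 19: [15, 5, -6, 19, 22, 28]
Extract 15: [5, -6, 15, 19, 22, 28]
Extract 5: [-6, 5, 15, 19, 22, 28]


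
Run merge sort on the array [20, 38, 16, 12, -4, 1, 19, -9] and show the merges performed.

Divide and conquer:
  Merge [20] + [38] -> [20, 38]
  Merge [16] + [12] -> [12, 16]
  Merge [20, 38] + [12, 16] -> [12, 16, 20, 38]
  Merge [-4] + [1] -> [-4, 1]
  Merge [19] + [-9] -> [-9, 19]
  Merge [-4, 1] + [-9, 19] -> [-9, -4, 1, 19]
  Merge [12, 16, 20, 38] + [-9, -4, 1, 19] -> [-9, -4, 1, 12, 16, 19, 20, 38]


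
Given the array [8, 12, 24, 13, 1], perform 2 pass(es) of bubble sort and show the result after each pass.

After pass 1: [8, 12, 13, 1, 24] (2 swaps)
After pass 2: [8, 12, 1, 13, 24] (1 swaps)
Total swaps: 3


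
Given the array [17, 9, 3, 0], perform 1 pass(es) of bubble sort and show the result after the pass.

After pass 1: [9, 3, 0, 17] (3 swaps)
Total swaps: 3


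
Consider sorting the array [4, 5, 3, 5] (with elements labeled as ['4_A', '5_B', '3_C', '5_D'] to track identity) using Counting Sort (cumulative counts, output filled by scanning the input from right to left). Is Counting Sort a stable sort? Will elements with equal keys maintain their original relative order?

Trace Counting Sort on the labeled array (the key is the number; the letter only tracks identity):
  Counts for values 0..5: [0, 0, 0, 1, 1, 2]
  Cumulative counts: [0, 0, 0, 1, 2, 4]
  Scan right to left: place 5_D at output index 3
  Scan right to left: place 3_C at output index 0
  Scan right to left: place 5_B at output index 2
  Scan right to left: place 4_A at output index 1
  Output: [3_C, 4_A, 5_B, 5_D]
Equal keys:
  value 5: originally 5_B, 5_D; after sorting 5_B, 5_D -> order preserved
All equal keys kept their original relative order. Counting Sort is stable: scanning the input right to left with decreasing cumulative counts places later duplicates at later output positions.
Answer: Stable


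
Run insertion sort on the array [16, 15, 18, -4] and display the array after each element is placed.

First element 16 is already 'sorted'
Insert 15: shifted 1 elements -> [15, 16, 18, -4]
Insert 18: shifted 0 elements -> [15, 16, 18, -4]
Insert -4: shifted 3 elements -> [-4, 15, 16, 18]


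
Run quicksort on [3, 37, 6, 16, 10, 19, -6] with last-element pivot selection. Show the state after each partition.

Partition 1: pivot=-6 at index 0 -> [-6, 37, 6, 16, 10, 19, 3]
Partition 2: pivot=3 at index 1 -> [-6, 3, 6, 16, 10, 19, 37]
Partition 3: pivot=37 at index 6 -> [-6, 3, 6, 16, 10, 19, 37]
Partition 4: pivot=19 at index 5 -> [-6, 3, 6, 16, 10, 19, 37]
Partition 5: pivot=10 at index 3 -> [-6, 3, 6, 10, 16, 19, 37]


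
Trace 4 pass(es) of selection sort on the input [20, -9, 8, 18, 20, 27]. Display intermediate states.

Pass 1: Select minimum -9 at index 1, swap -> [-9, 20, 8, 18, 20, 27]
Pass 2: Select minimum 8 at index 2, swap -> [-9, 8, 20, 18, 20, 27]
Pass 3: Select minimum 18 at index 3, swap -> [-9, 8, 18, 20, 20, 27]
Pass 4: Select minimum 20 at index 3, swap -> [-9, 8, 18, 20, 20, 27]


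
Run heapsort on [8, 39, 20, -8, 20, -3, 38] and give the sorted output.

Build heap: [39, 20, 38, -8, 8, -3, 20]
Extract 39: [38, 20, 20, -8, 8, -3, 39]
Extract 38: [20, 8, 20, -8, -3, 38, 39]
Extract 20: [20, 8, -3, -8, 20, 38, 39]
Extract 20: [8, -8, -3, 20, 20, 38, 39]
Extract 8: [-3, -8, 8, 20, 20, 38, 39]
Extract -3: [-8, -3, 8, 20, 20, 38, 39]


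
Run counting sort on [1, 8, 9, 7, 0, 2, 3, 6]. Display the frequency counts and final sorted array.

Count array: [1, 1, 1, 1, 0, 0, 1, 1, 1, 1]
(count[i] = number of elements equal to i)
Cumulative count: [1, 2, 3, 4, 4, 4, 5, 6, 7, 8]
Sorted: [0, 1, 2, 3, 6, 7, 8, 9]


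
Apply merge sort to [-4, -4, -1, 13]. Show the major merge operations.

Divide and conquer:
  Merge [-4] + [-4] -> [-4, -4]
  Merge [-1] + [13] -> [-1, 13]
  Merge [-4, -4] + [-1, 13] -> [-4, -4, -1, 13]


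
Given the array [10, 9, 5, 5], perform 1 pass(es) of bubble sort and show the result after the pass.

After pass 1: [9, 5, 5, 10] (3 swaps)
Total swaps: 3


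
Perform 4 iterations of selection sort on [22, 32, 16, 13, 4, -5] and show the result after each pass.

Pass 1: Select minimum -5 at index 5, swap -> [-5, 32, 16, 13, 4, 22]
Pass 2: Select minimum 4 at index 4, swap -> [-5, 4, 16, 13, 32, 22]
Pass 3: Select minimum 13 at index 3, swap -> [-5, 4, 13, 16, 32, 22]
Pass 4: Select minimum 16 at index 3, swap -> [-5, 4, 13, 16, 32, 22]
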